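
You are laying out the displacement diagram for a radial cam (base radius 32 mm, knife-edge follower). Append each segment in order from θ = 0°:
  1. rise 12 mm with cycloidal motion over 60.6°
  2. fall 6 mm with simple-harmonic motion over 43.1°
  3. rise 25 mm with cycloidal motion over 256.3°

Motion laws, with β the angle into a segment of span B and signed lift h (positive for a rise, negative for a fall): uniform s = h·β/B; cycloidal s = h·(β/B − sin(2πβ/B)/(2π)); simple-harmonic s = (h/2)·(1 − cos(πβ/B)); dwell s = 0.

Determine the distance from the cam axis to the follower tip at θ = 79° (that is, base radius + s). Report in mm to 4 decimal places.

seg 1 [0°–60.6°] cycloidal, h=12: full span → s += 12 → s = 12.0000
seg 2 [60.6°–103.7°] simple-harmonic, h=-6: θ=79° here. β=18.4, B=43.1. -6/2·(1 − cos(π·0.4269)) = -2.3172 → s = 9.6828
radial distance = base radius + s = 32 + 9.6828 = 41.6828

41.6828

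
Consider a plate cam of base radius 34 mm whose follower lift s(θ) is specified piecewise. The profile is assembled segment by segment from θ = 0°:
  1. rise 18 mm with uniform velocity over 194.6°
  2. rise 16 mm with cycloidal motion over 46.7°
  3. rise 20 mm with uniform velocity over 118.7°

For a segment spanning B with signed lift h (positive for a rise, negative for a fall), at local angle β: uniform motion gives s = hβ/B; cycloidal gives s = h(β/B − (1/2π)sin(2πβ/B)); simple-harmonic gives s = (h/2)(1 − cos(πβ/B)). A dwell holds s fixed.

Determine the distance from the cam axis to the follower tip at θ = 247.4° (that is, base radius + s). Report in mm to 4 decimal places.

seg 1 [0°–194.6°] uniform, h=18: full span → s += 18 → s = 18.0000
seg 2 [194.6°–241.3°] cycloidal, h=16: full span → s += 16 → s = 34.0000
seg 3 [241.3°–360°] uniform, h=20: θ=247.4° here. β=6.1, B=118.7. 20·6.1/118.7 = 1.0278 → s = 35.0278
radial distance = base radius + s = 34 + 35.0278 = 69.0278

69.0278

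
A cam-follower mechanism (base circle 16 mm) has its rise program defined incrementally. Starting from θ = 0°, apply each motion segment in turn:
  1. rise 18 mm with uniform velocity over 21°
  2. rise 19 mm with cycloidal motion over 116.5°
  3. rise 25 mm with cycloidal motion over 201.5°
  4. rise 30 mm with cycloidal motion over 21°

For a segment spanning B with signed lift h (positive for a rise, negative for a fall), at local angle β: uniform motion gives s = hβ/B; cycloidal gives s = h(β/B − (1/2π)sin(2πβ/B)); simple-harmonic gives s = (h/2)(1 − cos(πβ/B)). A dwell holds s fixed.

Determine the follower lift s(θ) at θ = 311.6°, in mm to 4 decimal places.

seg 1 [0°–21°] uniform, h=18: full span → s += 18 → s = 18.0000
seg 2 [21°–137.5°] cycloidal, h=19: full span → s += 19 → s = 37.0000
seg 3 [137.5°–339°] cycloidal, h=25: θ=311.6° here. β=174.1, B=201.5. 25·(0.8640 − sin(2π·0.8640)/(2π)) = 24.6012 → s = 61.6012

61.6012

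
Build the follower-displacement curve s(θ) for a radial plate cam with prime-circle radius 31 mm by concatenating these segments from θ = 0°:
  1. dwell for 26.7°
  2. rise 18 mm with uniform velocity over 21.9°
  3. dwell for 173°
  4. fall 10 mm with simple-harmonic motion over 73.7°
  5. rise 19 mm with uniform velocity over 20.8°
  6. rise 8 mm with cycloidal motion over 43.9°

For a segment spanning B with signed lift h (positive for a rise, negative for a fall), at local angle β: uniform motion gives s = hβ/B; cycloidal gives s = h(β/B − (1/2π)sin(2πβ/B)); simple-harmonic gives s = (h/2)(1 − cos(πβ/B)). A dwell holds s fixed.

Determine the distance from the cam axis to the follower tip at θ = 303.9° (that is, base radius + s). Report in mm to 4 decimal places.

seg 1 [0°–26.7°] dwell: s stays 0.0000
seg 2 [26.7°–48.6°] uniform, h=18: full span → s += 18 → s = 18.0000
seg 3 [48.6°–221.6°] dwell: s stays 18.0000
seg 4 [221.6°–295.3°] simple-harmonic, h=-10: full span → s += -10 → s = 8.0000
seg 5 [295.3°–316.1°] uniform, h=19: θ=303.9° here. β=8.6, B=20.8. 19·8.6/20.8 = 7.8558 → s = 15.8558
radial distance = base radius + s = 31 + 15.8558 = 46.8558

46.8558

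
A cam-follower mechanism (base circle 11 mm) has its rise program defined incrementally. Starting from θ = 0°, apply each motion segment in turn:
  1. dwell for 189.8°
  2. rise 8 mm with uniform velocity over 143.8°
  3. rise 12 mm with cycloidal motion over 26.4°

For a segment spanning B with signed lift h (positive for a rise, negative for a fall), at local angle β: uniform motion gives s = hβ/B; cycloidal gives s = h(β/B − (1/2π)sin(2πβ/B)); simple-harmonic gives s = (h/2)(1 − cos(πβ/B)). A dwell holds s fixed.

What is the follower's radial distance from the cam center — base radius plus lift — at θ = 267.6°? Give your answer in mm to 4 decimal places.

seg 1 [0°–189.8°] dwell: s stays 0.0000
seg 2 [189.8°–333.6°] uniform, h=8: θ=267.6° here. β=77.8, B=143.8. 8·77.8/143.8 = 4.3282 → s = 4.3282
radial distance = base radius + s = 11 + 4.3282 = 15.3282

15.3282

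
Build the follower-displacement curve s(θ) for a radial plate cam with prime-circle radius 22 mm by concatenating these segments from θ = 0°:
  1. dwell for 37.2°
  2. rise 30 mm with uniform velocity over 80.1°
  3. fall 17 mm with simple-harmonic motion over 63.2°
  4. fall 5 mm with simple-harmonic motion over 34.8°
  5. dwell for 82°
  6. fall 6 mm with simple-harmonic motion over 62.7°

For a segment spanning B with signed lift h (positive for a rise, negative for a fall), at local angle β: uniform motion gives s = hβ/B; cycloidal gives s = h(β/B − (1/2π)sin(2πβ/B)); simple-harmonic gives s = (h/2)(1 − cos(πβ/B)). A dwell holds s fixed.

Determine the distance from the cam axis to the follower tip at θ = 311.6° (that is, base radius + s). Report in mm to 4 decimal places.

seg 1 [0°–37.2°] dwell: s stays 0.0000
seg 2 [37.2°–117.3°] uniform, h=30: full span → s += 30 → s = 30.0000
seg 3 [117.3°–180.5°] simple-harmonic, h=-17: full span → s += -17 → s = 13.0000
seg 4 [180.5°–215.3°] simple-harmonic, h=-5: full span → s += -5 → s = 8.0000
seg 5 [215.3°–297.3°] dwell: s stays 8.0000
seg 6 [297.3°–360°] simple-harmonic, h=-6: θ=311.6° here. β=14.3, B=62.7. -6/2·(1 − cos(π·0.2281)) = -0.7377 → s = 7.2623
radial distance = base radius + s = 22 + 7.2623 = 29.2623

29.2623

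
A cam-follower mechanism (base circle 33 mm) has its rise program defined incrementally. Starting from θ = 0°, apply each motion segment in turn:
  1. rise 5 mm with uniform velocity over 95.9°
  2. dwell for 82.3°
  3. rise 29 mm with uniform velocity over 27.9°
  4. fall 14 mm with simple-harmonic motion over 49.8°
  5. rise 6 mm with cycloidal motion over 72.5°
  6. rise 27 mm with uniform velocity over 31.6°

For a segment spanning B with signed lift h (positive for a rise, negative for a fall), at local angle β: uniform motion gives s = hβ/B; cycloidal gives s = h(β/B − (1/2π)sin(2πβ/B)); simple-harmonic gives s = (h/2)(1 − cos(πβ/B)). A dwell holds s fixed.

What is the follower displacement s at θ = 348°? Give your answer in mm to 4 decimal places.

seg 1 [0°–95.9°] uniform, h=5: full span → s += 5 → s = 5.0000
seg 2 [95.9°–178.2°] dwell: s stays 5.0000
seg 3 [178.2°–206.1°] uniform, h=29: full span → s += 29 → s = 34.0000
seg 4 [206.1°–255.9°] simple-harmonic, h=-14: full span → s += -14 → s = 20.0000
seg 5 [255.9°–328.4°] cycloidal, h=6: full span → s += 6 → s = 26.0000
seg 6 [328.4°–360°] uniform, h=27: θ=348° here. β=19.6, B=31.6. 27·19.6/31.6 = 16.7468 → s = 42.7468

42.7468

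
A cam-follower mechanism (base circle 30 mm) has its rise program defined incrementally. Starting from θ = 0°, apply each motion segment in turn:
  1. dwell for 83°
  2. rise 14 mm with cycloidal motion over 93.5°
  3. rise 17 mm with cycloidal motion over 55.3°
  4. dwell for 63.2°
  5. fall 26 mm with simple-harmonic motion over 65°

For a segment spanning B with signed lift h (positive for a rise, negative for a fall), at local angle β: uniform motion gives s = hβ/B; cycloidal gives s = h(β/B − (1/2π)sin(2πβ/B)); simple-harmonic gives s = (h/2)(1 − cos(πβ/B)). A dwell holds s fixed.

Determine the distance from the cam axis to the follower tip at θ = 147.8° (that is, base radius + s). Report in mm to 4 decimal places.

seg 1 [0°–83°] dwell: s stays 0.0000
seg 2 [83°–176.5°] cycloidal, h=14: θ=147.8° here. β=64.8, B=93.5. 14·(0.6930 − sin(2π·0.6930)/(2π)) = 11.7897 → s = 11.7897
radial distance = base radius + s = 30 + 11.7897 = 41.7897

41.7897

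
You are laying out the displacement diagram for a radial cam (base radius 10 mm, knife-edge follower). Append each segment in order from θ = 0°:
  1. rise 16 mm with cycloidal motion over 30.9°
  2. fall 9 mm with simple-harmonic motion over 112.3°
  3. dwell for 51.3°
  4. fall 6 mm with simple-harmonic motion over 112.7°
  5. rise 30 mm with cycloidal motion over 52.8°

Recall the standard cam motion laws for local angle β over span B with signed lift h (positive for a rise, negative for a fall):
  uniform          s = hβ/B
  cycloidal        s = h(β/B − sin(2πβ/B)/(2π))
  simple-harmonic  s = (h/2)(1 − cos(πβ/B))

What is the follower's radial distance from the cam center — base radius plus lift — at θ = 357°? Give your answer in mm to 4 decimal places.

seg 1 [0°–30.9°] cycloidal, h=16: full span → s += 16 → s = 16.0000
seg 2 [30.9°–143.2°] simple-harmonic, h=-9: full span → s += -9 → s = 7.0000
seg 3 [143.2°–194.5°] dwell: s stays 7.0000
seg 4 [194.5°–307.2°] simple-harmonic, h=-6: full span → s += -6 → s = 1.0000
seg 5 [307.2°–360°] cycloidal, h=30: θ=357° here. β=49.8, B=52.8. 30·(0.9432 − sin(2π·0.9432)/(2π)) = 29.9640 → s = 30.9640
radial distance = base radius + s = 10 + 30.9640 = 40.9640

40.9640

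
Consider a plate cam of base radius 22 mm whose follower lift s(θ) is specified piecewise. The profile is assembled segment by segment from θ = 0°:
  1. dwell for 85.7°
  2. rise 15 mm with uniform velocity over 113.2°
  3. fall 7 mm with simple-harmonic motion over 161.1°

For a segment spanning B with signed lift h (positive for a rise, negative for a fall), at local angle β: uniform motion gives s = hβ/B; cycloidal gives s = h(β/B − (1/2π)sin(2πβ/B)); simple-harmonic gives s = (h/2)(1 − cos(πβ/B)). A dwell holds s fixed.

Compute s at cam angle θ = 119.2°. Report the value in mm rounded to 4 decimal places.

seg 1 [0°–85.7°] dwell: s stays 0.0000
seg 2 [85.7°–198.9°] uniform, h=15: θ=119.2° here. β=33.5, B=113.2. 15·33.5/113.2 = 4.4390 → s = 4.4390

4.4390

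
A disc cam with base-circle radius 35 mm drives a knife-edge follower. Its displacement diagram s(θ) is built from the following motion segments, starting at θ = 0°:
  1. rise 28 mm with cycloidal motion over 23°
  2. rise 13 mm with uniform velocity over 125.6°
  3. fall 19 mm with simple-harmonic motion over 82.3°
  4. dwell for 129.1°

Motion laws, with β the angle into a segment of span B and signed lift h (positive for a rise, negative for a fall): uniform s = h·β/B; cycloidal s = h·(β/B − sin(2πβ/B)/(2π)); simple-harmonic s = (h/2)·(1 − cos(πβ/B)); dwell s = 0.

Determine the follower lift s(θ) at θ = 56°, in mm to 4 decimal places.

seg 1 [0°–23°] cycloidal, h=28: full span → s += 28 → s = 28.0000
seg 2 [23°–148.6°] uniform, h=13: θ=56° here. β=33, B=125.6. 13·33/125.6 = 3.4156 → s = 31.4156

31.4156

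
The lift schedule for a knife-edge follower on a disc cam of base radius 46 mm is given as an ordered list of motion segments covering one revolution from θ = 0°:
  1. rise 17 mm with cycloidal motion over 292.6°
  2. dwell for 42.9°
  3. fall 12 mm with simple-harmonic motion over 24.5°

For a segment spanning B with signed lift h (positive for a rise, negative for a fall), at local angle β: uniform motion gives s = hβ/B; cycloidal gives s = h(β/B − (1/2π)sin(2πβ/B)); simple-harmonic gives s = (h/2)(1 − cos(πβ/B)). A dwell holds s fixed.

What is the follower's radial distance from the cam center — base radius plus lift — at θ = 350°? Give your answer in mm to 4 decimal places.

seg 1 [0°–292.6°] cycloidal, h=17: full span → s += 17 → s = 17.0000
seg 2 [292.6°–335.5°] dwell: s stays 17.0000
seg 3 [335.5°–360°] simple-harmonic, h=-12: θ=350° here. β=14.5, B=24.5. -12/2·(1 − cos(π·0.5918)) = -7.7072 → s = 9.2928
radial distance = base radius + s = 46 + 9.2928 = 55.2928

55.2928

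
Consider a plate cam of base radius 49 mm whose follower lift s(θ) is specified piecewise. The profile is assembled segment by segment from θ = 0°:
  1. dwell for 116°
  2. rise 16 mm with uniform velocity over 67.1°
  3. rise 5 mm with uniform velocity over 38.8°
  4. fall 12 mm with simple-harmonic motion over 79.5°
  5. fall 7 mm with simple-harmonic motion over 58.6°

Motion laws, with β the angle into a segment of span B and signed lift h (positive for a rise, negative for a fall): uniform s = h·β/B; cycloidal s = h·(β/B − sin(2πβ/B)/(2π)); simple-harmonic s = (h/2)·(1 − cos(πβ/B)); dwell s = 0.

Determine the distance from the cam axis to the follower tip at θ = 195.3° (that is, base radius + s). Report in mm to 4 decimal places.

seg 1 [0°–116°] dwell: s stays 0.0000
seg 2 [116°–183.1°] uniform, h=16: full span → s += 16 → s = 16.0000
seg 3 [183.1°–221.9°] uniform, h=5: θ=195.3° here. β=12.2, B=38.8. 5·12.2/38.8 = 1.5722 → s = 17.5722
radial distance = base radius + s = 49 + 17.5722 = 66.5722

66.5722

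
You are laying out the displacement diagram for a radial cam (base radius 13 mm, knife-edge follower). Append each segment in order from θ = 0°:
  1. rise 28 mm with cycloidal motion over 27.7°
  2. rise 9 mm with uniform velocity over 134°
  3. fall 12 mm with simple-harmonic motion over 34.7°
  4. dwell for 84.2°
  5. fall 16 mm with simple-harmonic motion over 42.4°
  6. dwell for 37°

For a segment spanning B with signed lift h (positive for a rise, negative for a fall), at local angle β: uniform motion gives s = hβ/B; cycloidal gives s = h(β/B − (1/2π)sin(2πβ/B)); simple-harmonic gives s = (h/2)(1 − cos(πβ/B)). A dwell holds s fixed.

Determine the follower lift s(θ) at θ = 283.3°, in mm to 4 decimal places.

seg 1 [0°–27.7°] cycloidal, h=28: full span → s += 28 → s = 28.0000
seg 2 [27.7°–161.7°] uniform, h=9: full span → s += 9 → s = 37.0000
seg 3 [161.7°–196.4°] simple-harmonic, h=-12: full span → s += -12 → s = 25.0000
seg 4 [196.4°–280.6°] dwell: s stays 25.0000
seg 5 [280.6°–323°] simple-harmonic, h=-16: θ=283.3° here. β=2.7, B=42.4. -16/2·(1 − cos(π·0.0637)) = -0.1596 → s = 24.8404

24.8404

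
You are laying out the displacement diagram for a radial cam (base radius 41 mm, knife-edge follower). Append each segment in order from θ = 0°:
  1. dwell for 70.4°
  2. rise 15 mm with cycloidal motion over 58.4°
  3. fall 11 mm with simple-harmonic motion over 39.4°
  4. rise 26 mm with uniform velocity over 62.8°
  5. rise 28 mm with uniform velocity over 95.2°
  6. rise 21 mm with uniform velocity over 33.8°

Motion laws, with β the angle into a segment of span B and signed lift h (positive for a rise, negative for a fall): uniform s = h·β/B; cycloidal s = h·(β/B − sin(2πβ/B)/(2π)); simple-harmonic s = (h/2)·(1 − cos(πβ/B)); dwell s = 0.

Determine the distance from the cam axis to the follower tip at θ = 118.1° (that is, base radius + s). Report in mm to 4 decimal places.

seg 1 [0°–70.4°] dwell: s stays 0.0000
seg 2 [70.4°–128.8°] cycloidal, h=15: θ=118.1° here. β=47.7, B=58.4. 15·(0.8168 − sin(2π·0.8168)/(2π)) = 14.4319 → s = 14.4319
radial distance = base radius + s = 41 + 14.4319 = 55.4319

55.4319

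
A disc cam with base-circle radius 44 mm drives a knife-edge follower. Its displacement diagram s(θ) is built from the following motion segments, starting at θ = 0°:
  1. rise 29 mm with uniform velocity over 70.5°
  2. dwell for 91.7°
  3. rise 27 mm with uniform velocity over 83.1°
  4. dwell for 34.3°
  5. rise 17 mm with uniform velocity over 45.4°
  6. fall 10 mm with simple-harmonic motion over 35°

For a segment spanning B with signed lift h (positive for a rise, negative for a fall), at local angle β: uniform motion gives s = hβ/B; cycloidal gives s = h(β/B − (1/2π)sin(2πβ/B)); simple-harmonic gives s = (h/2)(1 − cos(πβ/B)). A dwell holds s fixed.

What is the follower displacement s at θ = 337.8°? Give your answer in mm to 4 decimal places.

seg 1 [0°–70.5°] uniform, h=29: full span → s += 29 → s = 29.0000
seg 2 [70.5°–162.2°] dwell: s stays 29.0000
seg 3 [162.2°–245.3°] uniform, h=27: full span → s += 27 → s = 56.0000
seg 4 [245.3°–279.6°] dwell: s stays 56.0000
seg 5 [279.6°–325°] uniform, h=17: full span → s += 17 → s = 73.0000
seg 6 [325°–360°] simple-harmonic, h=-10: θ=337.8° here. β=12.8, B=35. -10/2·(1 − cos(π·0.3657)) = -2.9527 → s = 70.0473

70.0473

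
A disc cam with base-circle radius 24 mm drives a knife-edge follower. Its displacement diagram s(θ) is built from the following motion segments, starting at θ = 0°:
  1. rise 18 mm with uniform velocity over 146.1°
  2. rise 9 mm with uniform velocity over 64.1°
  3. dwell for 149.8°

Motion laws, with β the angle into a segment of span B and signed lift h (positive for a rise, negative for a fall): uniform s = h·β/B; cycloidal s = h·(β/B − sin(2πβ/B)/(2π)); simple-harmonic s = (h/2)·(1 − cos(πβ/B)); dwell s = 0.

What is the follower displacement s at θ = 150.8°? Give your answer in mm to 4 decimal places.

seg 1 [0°–146.1°] uniform, h=18: full span → s += 18 → s = 18.0000
seg 2 [146.1°–210.2°] uniform, h=9: θ=150.8° here. β=4.7, B=64.1. 9·4.7/64.1 = 0.6599 → s = 18.6599

18.6599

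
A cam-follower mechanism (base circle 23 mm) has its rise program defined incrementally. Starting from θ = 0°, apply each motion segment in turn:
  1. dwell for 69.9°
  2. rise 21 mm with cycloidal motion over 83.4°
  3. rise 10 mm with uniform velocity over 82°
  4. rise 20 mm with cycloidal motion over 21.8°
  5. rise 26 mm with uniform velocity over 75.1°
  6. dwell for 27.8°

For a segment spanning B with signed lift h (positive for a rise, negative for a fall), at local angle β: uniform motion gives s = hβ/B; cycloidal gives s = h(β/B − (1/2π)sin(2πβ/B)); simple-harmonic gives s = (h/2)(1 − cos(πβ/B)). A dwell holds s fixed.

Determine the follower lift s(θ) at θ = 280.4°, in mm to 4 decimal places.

seg 1 [0°–69.9°] dwell: s stays 0.0000
seg 2 [69.9°–153.3°] cycloidal, h=21: full span → s += 21 → s = 21.0000
seg 3 [153.3°–235.3°] uniform, h=10: full span → s += 10 → s = 31.0000
seg 4 [235.3°–257.1°] cycloidal, h=20: full span → s += 20 → s = 51.0000
seg 5 [257.1°–332.2°] uniform, h=26: θ=280.4° here. β=23.3, B=75.1. 26·23.3/75.1 = 8.0666 → s = 59.0666

59.0666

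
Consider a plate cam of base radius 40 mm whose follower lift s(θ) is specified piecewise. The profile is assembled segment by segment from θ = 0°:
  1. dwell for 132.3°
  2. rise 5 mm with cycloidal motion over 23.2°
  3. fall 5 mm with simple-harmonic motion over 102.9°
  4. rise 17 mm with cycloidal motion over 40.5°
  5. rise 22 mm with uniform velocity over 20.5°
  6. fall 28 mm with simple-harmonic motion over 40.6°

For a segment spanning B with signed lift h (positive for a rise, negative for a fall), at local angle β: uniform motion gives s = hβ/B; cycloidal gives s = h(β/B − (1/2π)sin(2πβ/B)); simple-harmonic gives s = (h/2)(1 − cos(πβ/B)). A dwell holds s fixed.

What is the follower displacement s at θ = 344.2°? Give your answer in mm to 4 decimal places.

seg 1 [0°–132.3°] dwell: s stays 0.0000
seg 2 [132.3°–155.5°] cycloidal, h=5: full span → s += 5 → s = 5.0000
seg 3 [155.5°–258.4°] simple-harmonic, h=-5: full span → s += -5 → s = 0.0000
seg 4 [258.4°–298.9°] cycloidal, h=17: full span → s += 17 → s = 17.0000
seg 5 [298.9°–319.4°] uniform, h=22: full span → s += 22 → s = 39.0000
seg 6 [319.4°–360°] simple-harmonic, h=-28: θ=344.2° here. β=24.8, B=40.6. -28/2·(1 − cos(π·0.6108)) = -18.7770 → s = 20.2230

20.2230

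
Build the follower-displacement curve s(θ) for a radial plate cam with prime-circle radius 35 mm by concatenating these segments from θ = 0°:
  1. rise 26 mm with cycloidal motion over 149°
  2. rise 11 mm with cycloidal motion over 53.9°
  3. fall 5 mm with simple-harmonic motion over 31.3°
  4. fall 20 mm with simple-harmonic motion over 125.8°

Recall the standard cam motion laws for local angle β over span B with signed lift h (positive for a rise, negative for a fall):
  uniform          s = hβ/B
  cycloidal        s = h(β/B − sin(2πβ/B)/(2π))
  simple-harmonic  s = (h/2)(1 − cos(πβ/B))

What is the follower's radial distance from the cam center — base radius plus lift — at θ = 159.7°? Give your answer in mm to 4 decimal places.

seg 1 [0°–149°] cycloidal, h=26: full span → s += 26 → s = 26.0000
seg 2 [149°–202.9°] cycloidal, h=11: θ=159.7° here. β=10.7, B=53.9. 11·(0.1985 − sin(2π·0.1985)/(2π)) = 0.5238 → s = 26.5238
radial distance = base radius + s = 35 + 26.5238 = 61.5238

61.5238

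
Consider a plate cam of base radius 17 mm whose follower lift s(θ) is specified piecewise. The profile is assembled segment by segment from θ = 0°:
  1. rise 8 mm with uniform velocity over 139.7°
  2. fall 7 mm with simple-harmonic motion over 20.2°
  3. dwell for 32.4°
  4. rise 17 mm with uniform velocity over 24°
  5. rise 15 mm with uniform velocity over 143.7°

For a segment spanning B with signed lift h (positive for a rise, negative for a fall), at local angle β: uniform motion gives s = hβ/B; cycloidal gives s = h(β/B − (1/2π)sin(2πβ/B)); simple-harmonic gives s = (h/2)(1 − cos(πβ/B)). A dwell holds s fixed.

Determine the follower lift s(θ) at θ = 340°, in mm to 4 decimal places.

seg 1 [0°–139.7°] uniform, h=8: full span → s += 8 → s = 8.0000
seg 2 [139.7°–159.9°] simple-harmonic, h=-7: full span → s += -7 → s = 1.0000
seg 3 [159.9°–192.3°] dwell: s stays 1.0000
seg 4 [192.3°–216.3°] uniform, h=17: full span → s += 17 → s = 18.0000
seg 5 [216.3°–360°] uniform, h=15: θ=340° here. β=123.7, B=143.7. 15·123.7/143.7 = 12.9123 → s = 30.9123

30.9123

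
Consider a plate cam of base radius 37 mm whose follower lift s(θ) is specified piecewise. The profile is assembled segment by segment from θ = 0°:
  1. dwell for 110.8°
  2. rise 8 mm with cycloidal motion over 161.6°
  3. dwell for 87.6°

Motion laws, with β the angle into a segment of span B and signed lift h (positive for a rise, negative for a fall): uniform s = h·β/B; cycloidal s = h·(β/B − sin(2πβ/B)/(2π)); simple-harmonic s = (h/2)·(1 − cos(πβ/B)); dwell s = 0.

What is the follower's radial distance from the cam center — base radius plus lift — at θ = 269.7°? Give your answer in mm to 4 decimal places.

seg 1 [0°–110.8°] dwell: s stays 0.0000
seg 2 [110.8°–272.4°] cycloidal, h=8: θ=269.7° here. β=158.9, B=161.6. 8·(0.9833 − sin(2π·0.9833)/(2π)) = 7.9998 → s = 7.9998
radial distance = base radius + s = 37 + 7.9998 = 44.9998

44.9998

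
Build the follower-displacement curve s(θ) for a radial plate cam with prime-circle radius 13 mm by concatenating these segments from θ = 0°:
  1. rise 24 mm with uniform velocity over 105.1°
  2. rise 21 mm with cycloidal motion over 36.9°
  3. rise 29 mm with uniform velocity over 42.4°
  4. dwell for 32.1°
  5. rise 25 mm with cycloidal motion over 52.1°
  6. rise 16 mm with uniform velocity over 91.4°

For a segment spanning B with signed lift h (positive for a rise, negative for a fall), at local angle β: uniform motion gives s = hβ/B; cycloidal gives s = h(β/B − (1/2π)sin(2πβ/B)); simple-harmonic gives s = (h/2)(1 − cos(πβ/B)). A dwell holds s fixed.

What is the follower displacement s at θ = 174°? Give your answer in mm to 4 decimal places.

seg 1 [0°–105.1°] uniform, h=24: full span → s += 24 → s = 24.0000
seg 2 [105.1°–142°] cycloidal, h=21: full span → s += 21 → s = 45.0000
seg 3 [142°–184.4°] uniform, h=29: θ=174° here. β=32, B=42.4. 29·32/42.4 = 21.8868 → s = 66.8868

66.8868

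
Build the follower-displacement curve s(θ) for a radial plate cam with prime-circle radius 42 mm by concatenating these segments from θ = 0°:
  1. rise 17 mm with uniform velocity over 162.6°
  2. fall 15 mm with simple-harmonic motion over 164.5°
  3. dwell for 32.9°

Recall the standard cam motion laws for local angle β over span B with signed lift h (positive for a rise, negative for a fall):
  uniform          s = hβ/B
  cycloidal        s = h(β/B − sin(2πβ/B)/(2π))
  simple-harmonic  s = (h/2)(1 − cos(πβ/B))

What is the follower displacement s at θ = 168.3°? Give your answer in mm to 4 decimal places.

seg 1 [0°–162.6°] uniform, h=17: full span → s += 17 → s = 17.0000
seg 2 [162.6°–327.1°] simple-harmonic, h=-15: θ=168.3° here. β=5.7, B=164.5. -15/2·(1 − cos(π·0.0347)) = -0.0444 → s = 16.9556

16.9556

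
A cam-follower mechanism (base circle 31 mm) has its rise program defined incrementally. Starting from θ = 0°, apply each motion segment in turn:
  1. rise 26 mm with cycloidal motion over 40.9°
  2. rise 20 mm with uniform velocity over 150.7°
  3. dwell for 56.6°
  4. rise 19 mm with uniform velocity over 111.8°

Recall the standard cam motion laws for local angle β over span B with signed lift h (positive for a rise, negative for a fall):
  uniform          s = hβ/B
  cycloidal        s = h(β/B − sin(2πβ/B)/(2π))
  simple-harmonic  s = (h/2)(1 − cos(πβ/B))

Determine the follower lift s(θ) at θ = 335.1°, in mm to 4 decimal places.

seg 1 [0°–40.9°] cycloidal, h=26: full span → s += 26 → s = 26.0000
seg 2 [40.9°–191.6°] uniform, h=20: full span → s += 20 → s = 46.0000
seg 3 [191.6°–248.2°] dwell: s stays 46.0000
seg 4 [248.2°–360°] uniform, h=19: θ=335.1° here. β=86.9, B=111.8. 19·86.9/111.8 = 14.7683 → s = 60.7683

60.7683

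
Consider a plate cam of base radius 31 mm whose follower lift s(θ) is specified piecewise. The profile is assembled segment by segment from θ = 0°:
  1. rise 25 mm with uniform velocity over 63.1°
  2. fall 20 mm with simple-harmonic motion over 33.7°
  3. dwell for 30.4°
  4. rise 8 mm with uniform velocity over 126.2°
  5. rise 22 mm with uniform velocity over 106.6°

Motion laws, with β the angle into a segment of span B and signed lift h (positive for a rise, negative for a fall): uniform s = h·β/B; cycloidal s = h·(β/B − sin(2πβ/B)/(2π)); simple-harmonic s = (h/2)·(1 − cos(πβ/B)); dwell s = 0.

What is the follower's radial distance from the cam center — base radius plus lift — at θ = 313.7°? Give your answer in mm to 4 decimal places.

seg 1 [0°–63.1°] uniform, h=25: full span → s += 25 → s = 25.0000
seg 2 [63.1°–96.8°] simple-harmonic, h=-20: full span → s += -20 → s = 5.0000
seg 3 [96.8°–127.2°] dwell: s stays 5.0000
seg 4 [127.2°–253.4°] uniform, h=8: full span → s += 8 → s = 13.0000
seg 5 [253.4°–360°] uniform, h=22: θ=313.7° here. β=60.3, B=106.6. 22·60.3/106.6 = 12.4447 → s = 25.4447
radial distance = base radius + s = 31 + 25.4447 = 56.4447

56.4447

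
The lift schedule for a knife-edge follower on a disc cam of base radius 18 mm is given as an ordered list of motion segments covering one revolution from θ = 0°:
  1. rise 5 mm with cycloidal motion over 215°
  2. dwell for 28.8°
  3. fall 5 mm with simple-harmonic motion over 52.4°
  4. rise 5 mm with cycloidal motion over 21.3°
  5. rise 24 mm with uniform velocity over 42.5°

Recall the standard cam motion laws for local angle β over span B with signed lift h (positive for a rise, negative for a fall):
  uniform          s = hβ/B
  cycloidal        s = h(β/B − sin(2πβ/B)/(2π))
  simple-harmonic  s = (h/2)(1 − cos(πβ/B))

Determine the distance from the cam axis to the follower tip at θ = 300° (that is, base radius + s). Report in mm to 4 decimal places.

seg 1 [0°–215°] cycloidal, h=5: full span → s += 5 → s = 5.0000
seg 2 [215°–243.8°] dwell: s stays 5.0000
seg 3 [243.8°–296.2°] simple-harmonic, h=-5: full span → s += -5 → s = 0.0000
seg 4 [296.2°–317.5°] cycloidal, h=5: θ=300° here. β=3.8, B=21.3. 5·(0.1784 − sin(2π·0.1784)/(2π)) = 0.1754 → s = 0.1754
radial distance = base radius + s = 18 + 0.1754 = 18.1754

18.1754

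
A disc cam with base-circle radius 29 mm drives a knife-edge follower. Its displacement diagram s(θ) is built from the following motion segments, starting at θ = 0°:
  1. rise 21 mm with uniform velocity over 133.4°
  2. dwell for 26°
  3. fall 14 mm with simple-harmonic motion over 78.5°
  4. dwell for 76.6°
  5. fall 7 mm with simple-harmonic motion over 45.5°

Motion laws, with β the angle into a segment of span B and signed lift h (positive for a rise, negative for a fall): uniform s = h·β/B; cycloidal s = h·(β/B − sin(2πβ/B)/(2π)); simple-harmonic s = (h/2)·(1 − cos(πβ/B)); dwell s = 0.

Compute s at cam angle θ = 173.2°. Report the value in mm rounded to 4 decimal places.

seg 1 [0°–133.4°] uniform, h=21: full span → s += 21 → s = 21.0000
seg 2 [133.4°–159.4°] dwell: s stays 21.0000
seg 3 [159.4°–237.9°] simple-harmonic, h=-14: θ=173.2° here. β=13.8, B=78.5. -14/2·(1 − cos(π·0.1758)) = -1.0407 → s = 19.9593

19.9593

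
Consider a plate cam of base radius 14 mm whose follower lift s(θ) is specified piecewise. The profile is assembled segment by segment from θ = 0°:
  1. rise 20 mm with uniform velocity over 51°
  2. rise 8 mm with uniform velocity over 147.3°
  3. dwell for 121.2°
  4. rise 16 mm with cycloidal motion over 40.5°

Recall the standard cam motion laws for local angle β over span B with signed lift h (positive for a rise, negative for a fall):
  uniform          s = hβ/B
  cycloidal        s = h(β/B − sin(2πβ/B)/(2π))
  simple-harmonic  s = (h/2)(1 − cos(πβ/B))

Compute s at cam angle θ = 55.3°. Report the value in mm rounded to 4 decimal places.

seg 1 [0°–51°] uniform, h=20: full span → s += 20 → s = 20.0000
seg 2 [51°–198.3°] uniform, h=8: θ=55.3° here. β=4.3, B=147.3. 8·4.3/147.3 = 0.2335 → s = 20.2335

20.2335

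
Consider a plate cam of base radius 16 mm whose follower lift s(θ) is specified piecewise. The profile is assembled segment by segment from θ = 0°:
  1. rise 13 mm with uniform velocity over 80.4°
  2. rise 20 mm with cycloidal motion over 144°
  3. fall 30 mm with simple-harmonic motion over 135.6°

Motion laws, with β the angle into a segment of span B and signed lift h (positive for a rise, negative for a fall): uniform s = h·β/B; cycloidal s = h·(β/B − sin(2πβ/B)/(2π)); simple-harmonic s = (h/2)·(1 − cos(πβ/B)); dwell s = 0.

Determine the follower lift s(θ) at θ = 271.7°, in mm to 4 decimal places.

seg 1 [0°–80.4°] uniform, h=13: full span → s += 13 → s = 13.0000
seg 2 [80.4°–224.4°] cycloidal, h=20: full span → s += 20 → s = 33.0000
seg 3 [224.4°–360°] simple-harmonic, h=-30: θ=271.7° here. β=47.3, B=135.6. -30/2·(1 − cos(π·0.3488)) = -8.1406 → s = 24.8594

24.8594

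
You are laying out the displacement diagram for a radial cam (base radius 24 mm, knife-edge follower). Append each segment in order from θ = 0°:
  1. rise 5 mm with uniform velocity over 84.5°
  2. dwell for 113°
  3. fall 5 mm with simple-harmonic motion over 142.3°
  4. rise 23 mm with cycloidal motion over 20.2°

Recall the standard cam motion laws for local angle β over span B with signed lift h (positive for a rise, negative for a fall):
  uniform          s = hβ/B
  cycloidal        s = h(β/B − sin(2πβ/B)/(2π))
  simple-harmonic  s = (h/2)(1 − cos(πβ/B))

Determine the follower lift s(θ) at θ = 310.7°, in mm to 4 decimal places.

seg 1 [0°–84.5°] uniform, h=5: full span → s += 5 → s = 5.0000
seg 2 [84.5°–197.5°] dwell: s stays 5.0000
seg 3 [197.5°–339.8°] simple-harmonic, h=-5: θ=310.7° here. β=113.2, B=142.3. -5/2·(1 − cos(π·0.7955)) = -4.5016 → s = 0.4984

0.4984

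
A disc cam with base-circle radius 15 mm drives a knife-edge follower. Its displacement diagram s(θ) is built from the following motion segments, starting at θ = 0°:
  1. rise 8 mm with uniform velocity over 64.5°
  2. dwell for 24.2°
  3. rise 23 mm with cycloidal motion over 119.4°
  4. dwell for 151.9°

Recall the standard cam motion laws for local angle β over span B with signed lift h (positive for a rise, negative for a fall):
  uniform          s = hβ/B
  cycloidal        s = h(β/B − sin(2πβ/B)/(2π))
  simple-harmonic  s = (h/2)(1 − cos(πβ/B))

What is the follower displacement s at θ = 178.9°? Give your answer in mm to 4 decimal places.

seg 1 [0°–64.5°] uniform, h=8: full span → s += 8 → s = 8.0000
seg 2 [64.5°–88.7°] dwell: s stays 8.0000
seg 3 [88.7°–208.1°] cycloidal, h=23: θ=178.9° here. β=90.2, B=119.4. 23·(0.7554 − sin(2π·0.7554)/(2π)) = 21.0336 → s = 29.0336

29.0336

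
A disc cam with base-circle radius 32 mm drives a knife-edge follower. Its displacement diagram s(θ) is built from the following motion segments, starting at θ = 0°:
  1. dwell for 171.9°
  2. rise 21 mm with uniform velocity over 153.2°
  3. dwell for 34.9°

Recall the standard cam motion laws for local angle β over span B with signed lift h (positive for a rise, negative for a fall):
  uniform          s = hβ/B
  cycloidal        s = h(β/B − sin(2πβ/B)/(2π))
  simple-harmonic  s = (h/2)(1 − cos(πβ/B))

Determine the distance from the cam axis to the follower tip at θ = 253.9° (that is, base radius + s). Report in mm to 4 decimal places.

seg 1 [0°–171.9°] dwell: s stays 0.0000
seg 2 [171.9°–325.1°] uniform, h=21: θ=253.9° here. β=82, B=153.2. 21·82/153.2 = 11.2402 → s = 11.2402
radial distance = base radius + s = 32 + 11.2402 = 43.2402

43.2402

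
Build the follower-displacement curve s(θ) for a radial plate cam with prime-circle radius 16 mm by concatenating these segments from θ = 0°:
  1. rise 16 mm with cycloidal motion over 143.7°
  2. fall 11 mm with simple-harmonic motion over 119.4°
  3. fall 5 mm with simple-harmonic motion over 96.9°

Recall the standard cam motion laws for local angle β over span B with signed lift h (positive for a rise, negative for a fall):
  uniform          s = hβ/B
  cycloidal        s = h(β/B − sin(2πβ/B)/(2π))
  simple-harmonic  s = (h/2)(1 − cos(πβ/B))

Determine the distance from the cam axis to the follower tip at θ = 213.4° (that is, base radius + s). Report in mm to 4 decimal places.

seg 1 [0°–143.7°] cycloidal, h=16: full span → s += 16 → s = 16.0000
seg 2 [143.7°–263.1°] simple-harmonic, h=-11: θ=213.4° here. β=69.7, B=119.4. -11/2·(1 − cos(π·0.5838)) = -6.9305 → s = 9.0695
radial distance = base radius + s = 16 + 9.0695 = 25.0695

25.0695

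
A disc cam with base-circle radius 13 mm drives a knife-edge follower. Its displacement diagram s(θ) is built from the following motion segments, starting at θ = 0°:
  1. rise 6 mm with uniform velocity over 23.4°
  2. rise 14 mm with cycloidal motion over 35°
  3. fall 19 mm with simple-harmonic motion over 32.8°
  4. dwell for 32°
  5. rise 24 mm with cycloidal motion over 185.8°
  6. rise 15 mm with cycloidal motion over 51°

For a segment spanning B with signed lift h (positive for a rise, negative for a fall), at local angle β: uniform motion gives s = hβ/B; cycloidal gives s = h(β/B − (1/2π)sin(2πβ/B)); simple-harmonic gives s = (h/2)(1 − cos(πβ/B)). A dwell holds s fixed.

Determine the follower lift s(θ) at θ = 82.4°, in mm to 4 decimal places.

seg 1 [0°–23.4°] uniform, h=6: full span → s += 6 → s = 6.0000
seg 2 [23.4°–58.4°] cycloidal, h=14: full span → s += 14 → s = 20.0000
seg 3 [58.4°–91.2°] simple-harmonic, h=-19: θ=82.4° here. β=24, B=32.8. -19/2·(1 − cos(π·0.7317)) = -15.8206 → s = 4.1794

4.1794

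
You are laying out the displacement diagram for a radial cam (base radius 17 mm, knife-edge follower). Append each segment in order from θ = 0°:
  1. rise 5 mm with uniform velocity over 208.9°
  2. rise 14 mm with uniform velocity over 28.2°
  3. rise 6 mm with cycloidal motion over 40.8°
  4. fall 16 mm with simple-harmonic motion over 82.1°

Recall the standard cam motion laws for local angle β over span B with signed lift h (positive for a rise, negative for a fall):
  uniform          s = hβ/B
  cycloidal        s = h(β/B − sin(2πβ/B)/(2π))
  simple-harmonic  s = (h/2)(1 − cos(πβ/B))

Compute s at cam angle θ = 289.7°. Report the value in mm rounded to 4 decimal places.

seg 1 [0°–208.9°] uniform, h=5: full span → s += 5 → s = 5.0000
seg 2 [208.9°–237.1°] uniform, h=14: full span → s += 14 → s = 19.0000
seg 3 [237.1°–277.9°] cycloidal, h=6: full span → s += 6 → s = 25.0000
seg 4 [277.9°–360°] simple-harmonic, h=-16: θ=289.7° here. β=11.8, B=82.1. -16/2·(1 − cos(π·0.1437)) = -0.8018 → s = 24.1982

24.1982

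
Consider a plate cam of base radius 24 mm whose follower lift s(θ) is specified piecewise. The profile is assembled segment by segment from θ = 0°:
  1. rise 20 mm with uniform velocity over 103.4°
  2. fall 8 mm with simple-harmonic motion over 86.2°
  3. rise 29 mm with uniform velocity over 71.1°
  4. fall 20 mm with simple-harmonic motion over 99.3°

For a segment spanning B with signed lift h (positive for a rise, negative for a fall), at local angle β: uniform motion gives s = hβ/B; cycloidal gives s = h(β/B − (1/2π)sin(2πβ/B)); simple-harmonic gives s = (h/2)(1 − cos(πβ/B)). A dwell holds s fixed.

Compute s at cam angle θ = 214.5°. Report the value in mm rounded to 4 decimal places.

seg 1 [0°–103.4°] uniform, h=20: full span → s += 20 → s = 20.0000
seg 2 [103.4°–189.6°] simple-harmonic, h=-8: full span → s += -8 → s = 12.0000
seg 3 [189.6°–260.7°] uniform, h=29: θ=214.5° here. β=24.9, B=71.1. 29·24.9/71.1 = 10.1561 → s = 22.1561

22.1561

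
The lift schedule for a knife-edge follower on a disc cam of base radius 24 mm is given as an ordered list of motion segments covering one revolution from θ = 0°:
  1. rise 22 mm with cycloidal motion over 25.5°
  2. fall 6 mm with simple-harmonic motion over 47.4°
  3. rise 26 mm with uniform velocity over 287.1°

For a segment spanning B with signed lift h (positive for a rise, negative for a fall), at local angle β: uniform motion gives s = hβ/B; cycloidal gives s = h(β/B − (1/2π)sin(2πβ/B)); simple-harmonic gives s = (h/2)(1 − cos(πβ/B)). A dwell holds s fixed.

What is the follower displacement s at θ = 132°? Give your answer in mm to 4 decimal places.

seg 1 [0°–25.5°] cycloidal, h=22: full span → s += 22 → s = 22.0000
seg 2 [25.5°–72.9°] simple-harmonic, h=-6: full span → s += -6 → s = 16.0000
seg 3 [72.9°–360°] uniform, h=26: θ=132° here. β=59.1, B=287.1. 26·59.1/287.1 = 5.3521 → s = 21.3521

21.3521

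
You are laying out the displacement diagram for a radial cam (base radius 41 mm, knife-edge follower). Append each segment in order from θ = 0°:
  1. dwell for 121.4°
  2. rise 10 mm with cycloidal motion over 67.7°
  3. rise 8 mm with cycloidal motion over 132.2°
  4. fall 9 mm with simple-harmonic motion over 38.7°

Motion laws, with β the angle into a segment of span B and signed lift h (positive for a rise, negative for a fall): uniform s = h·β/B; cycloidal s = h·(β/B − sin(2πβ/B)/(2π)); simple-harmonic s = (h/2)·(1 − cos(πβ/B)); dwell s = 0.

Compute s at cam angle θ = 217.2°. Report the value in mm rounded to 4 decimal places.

seg 1 [0°–121.4°] dwell: s stays 0.0000
seg 2 [121.4°–189.1°] cycloidal, h=10: full span → s += 10 → s = 10.0000
seg 3 [189.1°–321.3°] cycloidal, h=8: θ=217.2° here. β=28.1, B=132.2. 8·(0.2126 − sin(2π·0.2126)/(2π)) = 0.4623 → s = 10.4623

10.4623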